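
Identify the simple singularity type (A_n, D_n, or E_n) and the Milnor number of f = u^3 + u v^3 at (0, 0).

Type E_{7}, Milnor number mu = 7.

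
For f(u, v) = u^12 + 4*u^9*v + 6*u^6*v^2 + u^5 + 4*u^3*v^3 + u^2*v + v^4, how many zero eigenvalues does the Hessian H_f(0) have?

The Hessian at 0 is [[0, 0], [0, 0]] of rank 0; hence corank 2.

2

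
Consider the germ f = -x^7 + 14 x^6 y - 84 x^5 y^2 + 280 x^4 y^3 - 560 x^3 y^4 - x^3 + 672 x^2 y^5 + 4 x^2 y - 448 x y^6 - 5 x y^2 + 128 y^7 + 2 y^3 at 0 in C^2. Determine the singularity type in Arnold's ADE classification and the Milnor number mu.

The Hessian of f at 0 has rank 0. Corank 2; j^3 = -(x - 2*y)*(x - y)^2 has shape L^2 M (L != M), so D-series; mu = 8 gives D_8.

Type D_{8}, Milnor number mu = 8.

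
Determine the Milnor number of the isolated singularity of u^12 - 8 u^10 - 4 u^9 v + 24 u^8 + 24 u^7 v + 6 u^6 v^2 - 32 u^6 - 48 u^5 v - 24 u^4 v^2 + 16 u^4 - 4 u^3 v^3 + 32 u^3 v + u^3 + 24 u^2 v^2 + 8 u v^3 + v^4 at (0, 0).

6

The Hessian of f at 0 is [[0, 0], [0, 0]] with rank 0, so corank 2. A Groebner basis of the Jacobian ideal J(f) in C{u,v} is {v^4, u*v^2 + v^3/6, u^2}; counting standard monomials gives mu = 6. Corank 2; j^3 = u^3 is a perfect cube, so E-series; the 4-jet and mu = 6 give E_6.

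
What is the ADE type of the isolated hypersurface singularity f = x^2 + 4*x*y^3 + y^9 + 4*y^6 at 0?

The Hessian of f at 0 has rank 1. Corank 1: A-series; mu = 8 gives A_8.

A8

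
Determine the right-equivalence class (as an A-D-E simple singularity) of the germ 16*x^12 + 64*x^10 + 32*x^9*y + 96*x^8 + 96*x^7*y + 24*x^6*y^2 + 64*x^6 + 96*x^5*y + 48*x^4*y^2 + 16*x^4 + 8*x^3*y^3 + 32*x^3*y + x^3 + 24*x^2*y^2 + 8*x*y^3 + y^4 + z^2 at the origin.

E_{6}

The Hessian of f at 0 has rank 1. Corank 2; j^3 = x^3 is a perfect cube, so E-series; the 4-jet and mu = 6 give E_6.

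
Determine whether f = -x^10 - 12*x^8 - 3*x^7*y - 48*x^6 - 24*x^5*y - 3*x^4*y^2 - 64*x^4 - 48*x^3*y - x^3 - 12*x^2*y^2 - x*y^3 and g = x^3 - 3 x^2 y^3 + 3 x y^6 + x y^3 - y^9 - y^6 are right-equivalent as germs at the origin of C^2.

Yes.

The Hessian of f at 0 has rank 0. Corank 2; j^3 = -x^3 is a perfect cube, so E-series; the 4-jet and mu = 7 give E_7. The Hessian of g at 0 has rank 0. Corank 2; j^3 = x^3 is a perfect cube, so E-series; the 4-jet and mu = 7 give E_7. Both have type E_7, hence right-equivalent.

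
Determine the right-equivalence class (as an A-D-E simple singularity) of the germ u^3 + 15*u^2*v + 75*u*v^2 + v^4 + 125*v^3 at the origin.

E_{6}

The Hessian of f at 0 is [[0, 0], [0, 0]] with rank 0, so corank 2. A Groebner basis of the Jacobian ideal J(f) in C{u,v} is {v^3, u^2 + 10*u*v + 25*v^2}; counting standard monomials gives mu = 6. Corank 2; j^3 = (u + 5*v)^3 is a perfect cube, so E-series; the 4-jet and mu = 6 give E_6.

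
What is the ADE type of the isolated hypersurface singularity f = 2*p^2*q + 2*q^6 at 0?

The Hessian of f at 0 is [[0, 0], [0, 0]] with rank 0, so corank 2. A Groebner basis of the Jacobian ideal J(f) in C{p,q} is {p^2/6 + q^5, p^3, p*q}; counting standard monomials gives mu = 7. Corank 2; j^3 = 2*p^2*q has shape L^2 M (L != M), so D-series; mu = 7 gives D_7.

D7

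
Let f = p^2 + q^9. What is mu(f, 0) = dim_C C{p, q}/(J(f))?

8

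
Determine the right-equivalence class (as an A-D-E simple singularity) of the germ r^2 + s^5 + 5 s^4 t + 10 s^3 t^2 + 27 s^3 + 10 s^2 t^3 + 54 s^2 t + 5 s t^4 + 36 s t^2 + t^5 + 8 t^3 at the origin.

E_8

The Hessian of f at 0 is [[0, 0, 0], [0, 0, 0], [0, 0, 2]] with rank 1, so corank 2. A Groebner basis of the Jacobian ideal J(f) in C{s,t,r} is {t^5, s*t^3 + 3*t^4/4, s^2 + 4*s*t/3 + 4*t^2/9, r}; counting standard monomials gives mu = 8. Corank 2; j^3 = (3*s + 2*t)^3 is a perfect cube, so E-series; the 5-jet and mu = 8 give E_8.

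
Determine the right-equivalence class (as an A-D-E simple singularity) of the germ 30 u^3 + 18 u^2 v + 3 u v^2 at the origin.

D_{4}

The Hessian of f at 0 is [[0, 0], [0, 0]] with rank 0, so corank 2. A Groebner basis of the Jacobian ideal J(f) in C{u,v} is {v^3, u^2 - v^2/6, u*v + v^2/2}; counting standard monomials gives mu = 4. Corank 2; j^3 = 3*u*(10*u^2 + 6*u*v + v^2) splits into three distinct lines over C (the quadratic factor has nonzero discriminant), so D_4.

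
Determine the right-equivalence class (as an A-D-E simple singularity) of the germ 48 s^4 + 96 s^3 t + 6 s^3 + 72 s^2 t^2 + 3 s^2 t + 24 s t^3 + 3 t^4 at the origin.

The Hessian of f at 0 has rank 0. Corank 2; j^3 = 3*s^2*(2*s + t) has shape L^2 M (L != M), so D-series; mu = 5 gives D_5.

D_{5}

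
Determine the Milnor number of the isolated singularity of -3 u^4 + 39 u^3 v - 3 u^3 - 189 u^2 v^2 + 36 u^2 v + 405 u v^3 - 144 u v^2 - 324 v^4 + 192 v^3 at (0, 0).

7

The Hessian of f at 0 has rank 0. Corank 2; j^3 = -3*(u - 4*v)^3 is a perfect cube, so E-series; the 4-jet and mu = 7 give E_7.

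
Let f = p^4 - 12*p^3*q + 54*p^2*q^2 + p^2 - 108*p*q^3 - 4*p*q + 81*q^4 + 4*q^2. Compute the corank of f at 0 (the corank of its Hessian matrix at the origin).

The Hessian at 0 is [[2, -4], [-4, 8]] of rank 1; hence corank 1.

1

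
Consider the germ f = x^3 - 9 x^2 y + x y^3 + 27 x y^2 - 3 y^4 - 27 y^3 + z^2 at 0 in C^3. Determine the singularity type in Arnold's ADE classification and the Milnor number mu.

Type E7, Milnor number mu = 7.

The Hessian of f at 0 has rank 1. Corank 2; j^3 = (x - 3*y)^3 is a perfect cube, so E-series; the 4-jet and mu = 7 give E_7.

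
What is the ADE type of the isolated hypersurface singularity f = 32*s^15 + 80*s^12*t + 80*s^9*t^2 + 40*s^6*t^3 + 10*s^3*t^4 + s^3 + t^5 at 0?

E8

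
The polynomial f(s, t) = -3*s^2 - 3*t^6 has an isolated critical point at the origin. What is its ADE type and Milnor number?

Type A_5, Milnor number mu = 5.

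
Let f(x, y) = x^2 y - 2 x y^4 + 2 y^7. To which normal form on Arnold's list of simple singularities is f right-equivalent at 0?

D_{8}

The Hessian of f at 0 has rank 0. Corank 2; j^3 = x^2*y has shape L^2 M (L != M), so D-series; mu = 8 gives D_8.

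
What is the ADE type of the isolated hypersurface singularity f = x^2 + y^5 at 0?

The Hessian of f at 0 has rank 1. Corank 1: A-series; mu = 4 gives A_4.

A_{4}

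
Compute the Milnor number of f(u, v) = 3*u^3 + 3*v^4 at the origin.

The Hessian of f at 0 has rank 0. Corank 2; j^3 = 3*u^3 is a perfect cube, so E-series; the 4-jet and mu = 6 give E_6.

6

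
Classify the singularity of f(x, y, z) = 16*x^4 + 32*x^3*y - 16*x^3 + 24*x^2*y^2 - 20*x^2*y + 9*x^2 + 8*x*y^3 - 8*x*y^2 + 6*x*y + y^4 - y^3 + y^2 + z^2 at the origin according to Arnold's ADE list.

A_2

The Hessian of f at 0 has rank 2. Corank 1: A-series; mu = 2 gives A_2.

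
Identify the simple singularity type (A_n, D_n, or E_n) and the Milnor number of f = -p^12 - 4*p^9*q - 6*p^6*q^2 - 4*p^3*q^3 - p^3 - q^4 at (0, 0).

The Hessian of f at 0 has rank 0. Corank 2; j^3 = -p^3 is a perfect cube, so E-series; the 4-jet and mu = 6 give E_6.

Type E_6, Milnor number mu = 6.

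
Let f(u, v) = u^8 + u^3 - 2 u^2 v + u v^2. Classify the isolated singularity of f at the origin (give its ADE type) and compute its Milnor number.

The Hessian of f at 0 is [[0, 0], [0, 0]] with rank 0, so corank 2. A Groebner basis of the Jacobian ideal J(f) in C{u,v} is {-u*v/8 + v^7 + v^2/8, u*v^2 - v^3, u^2 - u*v}; counting standard monomials gives mu = 9. Corank 2; j^3 = u*(u - v)^2 has shape L^2 M (L != M), so D-series; mu = 9 gives D_9.

Type D_9, Milnor number mu = 9.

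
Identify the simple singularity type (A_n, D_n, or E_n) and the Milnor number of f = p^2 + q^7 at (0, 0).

Type A_6, Milnor number mu = 6.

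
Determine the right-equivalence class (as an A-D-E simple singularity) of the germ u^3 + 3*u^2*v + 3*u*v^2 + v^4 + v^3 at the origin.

E_{6}

The Hessian of f at 0 is [[0, 0], [0, 0]] with rank 0, so corank 2. A Groebner basis of the Jacobian ideal J(f) in C{u,v} is {v^3, u^2 + 2*u*v + v^2}; counting standard monomials gives mu = 6. Corank 2; j^3 = (u + v)^3 is a perfect cube, so E-series; the 4-jet and mu = 6 give E_6.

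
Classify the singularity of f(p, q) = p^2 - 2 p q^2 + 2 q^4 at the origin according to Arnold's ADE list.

A3

The Hessian of f at 0 is [[2, 0], [0, 0]] with rank 1, so corank 1. A Groebner basis of the Jacobian ideal J(f) in C{p,q} is {p^2, p*q, -p + q^2}; counting standard monomials gives mu = 3. Corank 1: A-series; mu = 3 gives A_3.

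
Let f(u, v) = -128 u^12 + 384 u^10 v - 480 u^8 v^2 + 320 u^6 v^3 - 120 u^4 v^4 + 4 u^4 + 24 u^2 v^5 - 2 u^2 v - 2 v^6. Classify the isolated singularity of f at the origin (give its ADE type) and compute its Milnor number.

Type D_{7}, Milnor number mu = 7.

The Hessian of f at 0 has rank 0. Corank 2; j^3 = -2*u^2*v has shape L^2 M (L != M), so D-series; mu = 7 gives D_7.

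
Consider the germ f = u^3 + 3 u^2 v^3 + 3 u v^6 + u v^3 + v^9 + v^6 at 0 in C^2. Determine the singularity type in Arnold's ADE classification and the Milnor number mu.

The Hessian of f at 0 is [[0, 0], [0, 0]] with rank 0, so corank 2. A Groebner basis of the Jacobian ideal J(f) in C{u,v} is {u^3, u*v^2, 3*u^2 + v^3}; counting standard monomials gives mu = 7. Corank 2; j^3 = u^3 is a perfect cube, so E-series; the 4-jet and mu = 7 give E_7.

Type E_7, Milnor number mu = 7.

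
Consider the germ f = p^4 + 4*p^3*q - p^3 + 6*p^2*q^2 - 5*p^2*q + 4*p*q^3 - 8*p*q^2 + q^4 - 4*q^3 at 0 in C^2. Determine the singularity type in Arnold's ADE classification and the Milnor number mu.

The Hessian of f at 0 has rank 0. Corank 2; j^3 = -(p + q)*(p + 2*q)^2 has shape L^2 M (L != M), so D-series; mu = 5 gives D_5.

Type D5, Milnor number mu = 5.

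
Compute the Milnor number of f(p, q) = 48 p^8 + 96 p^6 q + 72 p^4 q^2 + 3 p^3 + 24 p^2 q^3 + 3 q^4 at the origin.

The Hessian of f at 0 is [[0, 0], [0, 0]] with rank 0, so corank 2. A Groebner basis of the Jacobian ideal J(f) in C{p,q} is {q^3, p^2}; counting standard monomials gives mu = 6. Corank 2; j^3 = 3*p^3 is a perfect cube, so E-series; the 4-jet and mu = 6 give E_6.

6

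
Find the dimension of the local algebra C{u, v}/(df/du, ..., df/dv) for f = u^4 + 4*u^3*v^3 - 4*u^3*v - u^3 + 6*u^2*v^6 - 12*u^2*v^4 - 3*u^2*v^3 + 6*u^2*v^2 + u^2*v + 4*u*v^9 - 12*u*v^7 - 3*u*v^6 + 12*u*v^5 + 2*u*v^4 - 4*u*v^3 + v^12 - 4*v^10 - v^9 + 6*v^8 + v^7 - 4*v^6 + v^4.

The Hessian of f at 0 is [[0, 0], [0, 0]] with rank 0, so corank 2. A Groebner basis of the Jacobian ideal J(f) in C{u,v} is {u*v^2, u*v/4 + v^3, u^2 - u*v}; counting standard monomials gives mu = 5. Corank 2; j^3 = -u^2*(u - v) has shape L^2 M (L != M), so D-series; mu = 5 gives D_5.

5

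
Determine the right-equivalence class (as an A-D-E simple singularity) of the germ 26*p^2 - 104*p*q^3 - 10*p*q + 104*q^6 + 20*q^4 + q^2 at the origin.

A_{1}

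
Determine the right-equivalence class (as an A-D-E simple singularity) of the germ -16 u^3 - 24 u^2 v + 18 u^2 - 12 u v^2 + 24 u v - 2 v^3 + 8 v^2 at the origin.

The Hessian of f at 0 is [[36, 24], [24, 16]] with rank 1, so corank 1. A Groebner basis of the Jacobian ideal J(f) in C{u,v} is {v^2, u + 2*v/3}; counting standard monomials gives mu = 2. Corank 1: A-series; mu = 2 gives A_2.

A2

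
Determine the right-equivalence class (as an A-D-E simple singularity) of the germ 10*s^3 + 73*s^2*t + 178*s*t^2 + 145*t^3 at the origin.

D_4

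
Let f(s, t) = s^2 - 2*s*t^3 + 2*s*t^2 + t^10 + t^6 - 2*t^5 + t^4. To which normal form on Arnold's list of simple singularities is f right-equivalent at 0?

A9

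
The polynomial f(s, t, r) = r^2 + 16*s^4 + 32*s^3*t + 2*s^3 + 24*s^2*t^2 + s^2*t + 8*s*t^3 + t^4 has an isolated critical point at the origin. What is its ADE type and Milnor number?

The Hessian of f at 0 has rank 1. Corank 2; j^3 = s^2*(2*s + t) has shape L^2 M (L != M), so D-series; mu = 5 gives D_5.

Type D5, Milnor number mu = 5.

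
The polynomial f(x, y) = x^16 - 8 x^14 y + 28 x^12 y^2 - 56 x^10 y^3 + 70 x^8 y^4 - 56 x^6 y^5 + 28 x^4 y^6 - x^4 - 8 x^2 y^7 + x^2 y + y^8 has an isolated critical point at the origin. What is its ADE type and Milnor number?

Type D_9, Milnor number mu = 9.

The Hessian of f at 0 has rank 0. Corank 2; j^3 = x^2*y has shape L^2 M (L != M), so D-series; mu = 9 gives D_9.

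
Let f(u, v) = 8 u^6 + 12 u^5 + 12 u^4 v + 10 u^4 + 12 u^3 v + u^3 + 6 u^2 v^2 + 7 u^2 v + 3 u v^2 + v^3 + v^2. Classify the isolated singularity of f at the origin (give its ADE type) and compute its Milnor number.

Type A2, Milnor number mu = 2.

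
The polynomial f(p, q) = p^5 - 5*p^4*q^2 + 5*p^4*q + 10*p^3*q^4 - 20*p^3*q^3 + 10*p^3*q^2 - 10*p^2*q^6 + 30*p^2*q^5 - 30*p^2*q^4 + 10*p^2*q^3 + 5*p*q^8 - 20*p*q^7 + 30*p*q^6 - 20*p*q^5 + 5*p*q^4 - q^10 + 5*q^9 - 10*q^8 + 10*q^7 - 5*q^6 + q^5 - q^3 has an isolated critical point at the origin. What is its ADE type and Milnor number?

Type E_8, Milnor number mu = 8.

The Hessian of f at 0 has rank 0. Corank 2; j^3 = -q^3 is a perfect cube, so E-series; the 5-jet and mu = 8 give E_8.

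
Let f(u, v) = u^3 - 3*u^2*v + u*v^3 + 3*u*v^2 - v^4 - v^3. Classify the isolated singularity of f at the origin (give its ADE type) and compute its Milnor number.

Type E_{7}, Milnor number mu = 7.

The Hessian of f at 0 is [[0, 0], [0, 0]] with rank 0, so corank 2. A Groebner basis of the Jacobian ideal J(f) in C{u,v} is {u^3 - 3*u^2*v - 6*u^2 + 12*u*v - 6*v^2, 3*u^2 + u*v^2 - 6*u*v + 3*v^2, 3*u^2 - 6*u*v + v^3 + 3*v^2}; counting standard monomials gives mu = 7. Corank 2; j^3 = (u - v)^3 is a perfect cube, so E-series; the 4-jet and mu = 7 give E_7.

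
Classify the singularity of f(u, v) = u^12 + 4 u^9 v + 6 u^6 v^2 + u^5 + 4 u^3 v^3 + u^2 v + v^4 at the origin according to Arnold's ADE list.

D_{5}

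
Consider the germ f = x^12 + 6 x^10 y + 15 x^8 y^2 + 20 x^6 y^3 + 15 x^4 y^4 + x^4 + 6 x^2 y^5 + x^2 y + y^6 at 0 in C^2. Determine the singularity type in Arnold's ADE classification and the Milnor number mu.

The Hessian of f at 0 has rank 0. Corank 2; j^3 = x^2*y has shape L^2 M (L != M), so D-series; mu = 7 gives D_7.

Type D7, Milnor number mu = 7.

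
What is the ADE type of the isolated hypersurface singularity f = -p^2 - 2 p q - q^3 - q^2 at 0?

A_2

The Hessian of f at 0 has rank 1. Corank 1: A-series; mu = 2 gives A_2.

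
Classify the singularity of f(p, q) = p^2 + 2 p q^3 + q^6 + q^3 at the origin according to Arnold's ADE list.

The Hessian of f at 0 has rank 1. Corank 1: A-series; mu = 2 gives A_2.

A_{2}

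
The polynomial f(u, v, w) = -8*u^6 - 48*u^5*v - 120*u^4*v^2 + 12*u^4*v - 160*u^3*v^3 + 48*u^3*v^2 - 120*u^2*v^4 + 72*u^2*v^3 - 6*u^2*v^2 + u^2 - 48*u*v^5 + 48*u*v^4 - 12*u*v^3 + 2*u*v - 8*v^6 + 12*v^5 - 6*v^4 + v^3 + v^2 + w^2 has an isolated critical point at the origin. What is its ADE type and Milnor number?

Type A_2, Milnor number mu = 2.

The Hessian of f at 0 has rank 2. Corank 1: A-series; mu = 2 gives A_2.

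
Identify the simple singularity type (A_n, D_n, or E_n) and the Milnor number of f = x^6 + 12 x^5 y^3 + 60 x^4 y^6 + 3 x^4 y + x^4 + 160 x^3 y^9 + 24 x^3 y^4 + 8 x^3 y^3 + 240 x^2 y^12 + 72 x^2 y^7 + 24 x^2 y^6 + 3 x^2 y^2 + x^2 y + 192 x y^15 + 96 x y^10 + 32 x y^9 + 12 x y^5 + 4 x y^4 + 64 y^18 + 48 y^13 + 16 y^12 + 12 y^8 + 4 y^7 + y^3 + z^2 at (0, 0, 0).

The Hessian of f at 0 has rank 1. Corank 2; j^3 = y*(x^2 + y^2) splits into three distinct lines over C (the quadratic factor has nonzero discriminant), so D_4.

Type D_4, Milnor number mu = 4.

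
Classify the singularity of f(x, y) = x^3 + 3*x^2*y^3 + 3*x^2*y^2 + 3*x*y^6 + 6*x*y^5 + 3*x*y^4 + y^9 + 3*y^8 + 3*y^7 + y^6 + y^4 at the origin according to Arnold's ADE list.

The Hessian of f at 0 has rank 0. Corank 2; j^3 = x^3 is a perfect cube, so E-series; the 4-jet and mu = 6 give E_6.

E_6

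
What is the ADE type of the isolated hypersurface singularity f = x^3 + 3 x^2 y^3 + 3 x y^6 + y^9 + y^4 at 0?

E6

The Hessian of f at 0 has rank 0. Corank 2; j^3 = x^3 is a perfect cube, so E-series; the 4-jet and mu = 6 give E_6.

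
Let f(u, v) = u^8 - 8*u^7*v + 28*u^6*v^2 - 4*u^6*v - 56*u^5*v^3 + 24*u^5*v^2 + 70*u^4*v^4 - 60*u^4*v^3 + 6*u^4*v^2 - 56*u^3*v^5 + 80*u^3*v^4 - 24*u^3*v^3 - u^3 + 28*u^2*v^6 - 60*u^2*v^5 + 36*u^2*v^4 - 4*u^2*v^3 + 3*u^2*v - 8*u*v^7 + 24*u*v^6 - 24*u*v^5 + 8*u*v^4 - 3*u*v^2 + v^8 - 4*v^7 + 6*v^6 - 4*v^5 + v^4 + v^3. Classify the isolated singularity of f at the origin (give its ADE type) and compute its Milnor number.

Type E_{6}, Milnor number mu = 6.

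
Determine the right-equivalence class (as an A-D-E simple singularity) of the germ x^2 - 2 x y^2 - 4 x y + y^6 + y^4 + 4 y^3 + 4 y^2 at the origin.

The Hessian of f at 0 is [[2, -4], [-4, 8]] with rank 1, so corank 1. A Groebner basis of the Jacobian ideal J(f) in C{x,y} is {x^3 - 12*x^2 + 40*x*y - 32*x + 64*y, x^2*y - 4*x^2 + 12*x*y - 8*x + 16*y, -x + y^2 + 2*y}; counting standard monomials gives mu = 5. Corank 1: A-series; mu = 5 gives A_5.

A_5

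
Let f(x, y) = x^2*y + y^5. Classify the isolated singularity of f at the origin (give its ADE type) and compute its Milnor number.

The Hessian of f at 0 is [[0, 0], [0, 0]] with rank 0, so corank 2. A Groebner basis of the Jacobian ideal J(f) in C{x,y} is {x^2/5 + y^4, x^3, x*y}; counting standard monomials gives mu = 6. Corank 2; j^3 = x^2*y has shape L^2 M (L != M), so D-series; mu = 6 gives D_6.

Type D_{6}, Milnor number mu = 6.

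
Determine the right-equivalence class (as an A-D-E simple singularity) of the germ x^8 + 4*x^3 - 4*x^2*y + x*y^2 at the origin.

The Hessian of f at 0 is [[0, 0], [0, 0]] with rank 0, so corank 2. A Groebner basis of the Jacobian ideal J(f) in C{x,y} is {-32*x*y + y^7 + 16*y^2, x*y^2 - y^3/2, x^2 - x*y/2}; counting standard monomials gives mu = 9. Corank 2; j^3 = x*(2*x - y)^2 has shape L^2 M (L != M), so D-series; mu = 9 gives D_9.

D_{9}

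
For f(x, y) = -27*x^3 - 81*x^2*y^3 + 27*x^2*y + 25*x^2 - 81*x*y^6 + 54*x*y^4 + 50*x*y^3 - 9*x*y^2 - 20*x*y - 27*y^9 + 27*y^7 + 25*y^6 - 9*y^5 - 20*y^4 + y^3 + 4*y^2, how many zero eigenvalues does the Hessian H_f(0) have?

1

Hessian at 0 has rank 1.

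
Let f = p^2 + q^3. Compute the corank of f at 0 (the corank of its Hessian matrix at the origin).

1

Hessian at 0 has rank 1.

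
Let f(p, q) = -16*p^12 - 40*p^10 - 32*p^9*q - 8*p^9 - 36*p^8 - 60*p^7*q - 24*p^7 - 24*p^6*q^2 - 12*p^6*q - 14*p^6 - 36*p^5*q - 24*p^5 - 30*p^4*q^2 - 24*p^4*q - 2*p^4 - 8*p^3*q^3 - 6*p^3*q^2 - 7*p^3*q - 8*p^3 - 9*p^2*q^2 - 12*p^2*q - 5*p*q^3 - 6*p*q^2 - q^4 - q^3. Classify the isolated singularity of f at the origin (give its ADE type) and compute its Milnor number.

Type E_7, Milnor number mu = 7.

The Hessian of f at 0 has rank 0. Corank 2; j^3 = -(2*p + q)^3 is a perfect cube, so E-series; the 4-jet and mu = 7 give E_7.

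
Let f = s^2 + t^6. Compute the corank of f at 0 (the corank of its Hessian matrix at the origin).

1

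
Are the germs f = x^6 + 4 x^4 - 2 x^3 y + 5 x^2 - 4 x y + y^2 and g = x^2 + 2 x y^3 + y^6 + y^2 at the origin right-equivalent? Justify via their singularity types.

The Hessian of f at 0 has rank 2. Corank 0: nondegenerate Morse point, so A_1. The Hessian of g at 0 has rank 2. Corank 0: nondegenerate Morse point, so A_1. Both have type A_1, hence right-equivalent.

Yes.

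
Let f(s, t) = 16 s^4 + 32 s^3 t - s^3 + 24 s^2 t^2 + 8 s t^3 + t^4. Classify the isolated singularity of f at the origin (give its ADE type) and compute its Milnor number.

Type E_{6}, Milnor number mu = 6.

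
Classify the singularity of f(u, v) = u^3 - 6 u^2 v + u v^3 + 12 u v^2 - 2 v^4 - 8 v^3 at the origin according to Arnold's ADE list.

E_{7}

The Hessian of f at 0 has rank 0. Corank 2; j^3 = (u - 2*v)^3 is a perfect cube, so E-series; the 4-jet and mu = 7 give E_7.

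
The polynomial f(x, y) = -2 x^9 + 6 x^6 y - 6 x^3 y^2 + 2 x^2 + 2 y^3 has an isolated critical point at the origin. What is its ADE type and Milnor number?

Type A_{2}, Milnor number mu = 2.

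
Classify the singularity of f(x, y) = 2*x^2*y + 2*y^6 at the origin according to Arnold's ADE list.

The Hessian of f at 0 has rank 0. Corank 2; j^3 = 2*x^2*y has shape L^2 M (L != M), so D-series; mu = 7 gives D_7.

D7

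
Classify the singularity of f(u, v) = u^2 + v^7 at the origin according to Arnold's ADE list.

A_{6}

The Hessian of f at 0 has rank 1. Corank 1: A-series; mu = 6 gives A_6.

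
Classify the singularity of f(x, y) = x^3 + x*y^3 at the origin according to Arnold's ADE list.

E7

The Hessian of f at 0 has rank 0. Corank 2; j^3 = x^3 is a perfect cube, so E-series; the 4-jet and mu = 7 give E_7.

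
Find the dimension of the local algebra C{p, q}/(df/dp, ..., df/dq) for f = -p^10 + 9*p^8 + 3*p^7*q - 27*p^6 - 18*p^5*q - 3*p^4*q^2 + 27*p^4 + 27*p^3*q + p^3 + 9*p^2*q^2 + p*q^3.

The Hessian of f at 0 is [[0, 0], [0, 0]] with rank 0, so corank 2. A Groebner basis of the Jacobian ideal J(f) in C{p,q} is {p^2/3 + q^4 + q^3/9, p^3, p^2*q - p^2/9 - q^3/27, 2*p^2/3 + p*q^2 + 2*q^3/9}; counting standard monomials gives mu = 7. Corank 2; j^3 = p^3 is a perfect cube, so E-series; the 4-jet and mu = 7 give E_7.

7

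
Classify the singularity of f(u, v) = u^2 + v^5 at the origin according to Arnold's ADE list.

The Hessian of f at 0 has rank 1. Corank 1: A-series; mu = 4 gives A_4.

A_{4}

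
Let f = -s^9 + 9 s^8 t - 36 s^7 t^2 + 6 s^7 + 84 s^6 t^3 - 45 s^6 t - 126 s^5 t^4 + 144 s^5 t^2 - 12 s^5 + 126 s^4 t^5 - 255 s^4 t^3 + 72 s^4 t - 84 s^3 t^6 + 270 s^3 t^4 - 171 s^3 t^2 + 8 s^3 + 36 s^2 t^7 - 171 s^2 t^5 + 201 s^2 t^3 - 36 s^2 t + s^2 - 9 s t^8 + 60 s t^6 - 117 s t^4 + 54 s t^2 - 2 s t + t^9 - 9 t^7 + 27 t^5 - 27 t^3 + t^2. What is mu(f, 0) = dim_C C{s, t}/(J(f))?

The Hessian of f at 0 is [[2, -2], [-2, 2]] with rank 1, so corank 1. A Groebner basis of the Jacobian ideal J(f) in C{s,t} is {t^2, s - t}; counting standard monomials gives mu = 2. Corank 1: A-series; mu = 2 gives A_2.

2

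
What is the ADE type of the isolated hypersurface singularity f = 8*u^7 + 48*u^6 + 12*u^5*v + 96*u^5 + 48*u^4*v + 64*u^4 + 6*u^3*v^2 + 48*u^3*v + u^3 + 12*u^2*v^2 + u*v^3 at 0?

The Hessian of f at 0 is [[0, 0], [0, 0]] with rank 0, so corank 2. A Groebner basis of the Jacobian ideal J(f) in C{u,v} is {3*u^2/16 + v^4 + v^3/16, u^3, u^2*v - u^2/16 - v^3/48, u^2/2 + u*v^2 + v^3/6}; counting standard monomials gives mu = 7. Corank 2; j^3 = u^3 is a perfect cube, so E-series; the 4-jet and mu = 7 give E_7.

E_7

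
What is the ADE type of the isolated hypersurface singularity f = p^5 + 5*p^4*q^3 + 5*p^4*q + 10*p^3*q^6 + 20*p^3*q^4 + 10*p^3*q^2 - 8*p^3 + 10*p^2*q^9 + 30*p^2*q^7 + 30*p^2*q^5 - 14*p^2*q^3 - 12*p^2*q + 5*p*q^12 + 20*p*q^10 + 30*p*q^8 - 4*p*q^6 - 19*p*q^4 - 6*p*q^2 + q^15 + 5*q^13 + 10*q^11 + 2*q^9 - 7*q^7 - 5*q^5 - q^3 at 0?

E_{8}

The Hessian of f at 0 has rank 0. Corank 2; j^3 = -(2*p + q)^3 is a perfect cube, so E-series; the 5-jet and mu = 8 give E_8.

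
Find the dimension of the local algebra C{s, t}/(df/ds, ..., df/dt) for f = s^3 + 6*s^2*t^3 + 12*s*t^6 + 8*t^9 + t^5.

The Hessian of f at 0 has rank 0. Corank 2; j^3 = s^3 is a perfect cube, so E-series; the 5-jet and mu = 8 give E_8.

8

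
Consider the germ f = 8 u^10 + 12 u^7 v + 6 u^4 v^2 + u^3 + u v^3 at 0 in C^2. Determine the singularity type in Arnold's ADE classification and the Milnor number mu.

Type E_{7}, Milnor number mu = 7.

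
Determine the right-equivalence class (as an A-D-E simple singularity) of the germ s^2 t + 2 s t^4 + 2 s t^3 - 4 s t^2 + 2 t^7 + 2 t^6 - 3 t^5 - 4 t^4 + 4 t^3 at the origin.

D_{8}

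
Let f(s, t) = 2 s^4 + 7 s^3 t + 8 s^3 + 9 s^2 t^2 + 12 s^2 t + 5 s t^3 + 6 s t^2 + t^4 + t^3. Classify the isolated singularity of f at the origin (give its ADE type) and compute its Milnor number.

Type E_{7}, Milnor number mu = 7.

The Hessian of f at 0 is [[0, 0], [0, 0]] with rank 0, so corank 2. A Groebner basis of the Jacobian ideal J(f) in C{s,t} is {768*s^2 + 768*s*t + t^4 + 8*t^3 + 192*t^2, s^3 + 36*s^2 + 36*s*t + t^3/2 + 9*t^2, s^2*t - 40*s^2 - 40*s*t - 2*t^3/3 - 10*t^2, 32*s^2 + s*t^2 + 32*s*t + 5*t^3/6 + 8*t^2}; counting standard monomials gives mu = 7. Corank 2; j^3 = (2*s + t)^3 is a perfect cube, so E-series; the 4-jet and mu = 7 give E_7.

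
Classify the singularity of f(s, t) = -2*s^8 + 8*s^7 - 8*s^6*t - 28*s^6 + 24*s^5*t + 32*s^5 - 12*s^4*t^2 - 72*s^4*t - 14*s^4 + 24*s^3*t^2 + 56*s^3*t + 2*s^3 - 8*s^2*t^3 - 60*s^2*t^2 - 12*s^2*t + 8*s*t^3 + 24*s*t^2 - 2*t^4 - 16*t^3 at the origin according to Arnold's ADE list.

The Hessian of f at 0 is [[0, 0], [0, 0]] with rank 0, so corank 2. A Groebner basis of the Jacobian ideal J(f) in C{s,t} is {s^3 + 3*s^2/4 - 3*s*t + 3*t^2, s^2*t + s^2/2 - 2*s*t + 2*t^2, 5*s^2/16 + s*t^2 - 5*s*t/4 + 5*t^2/4, 3*s^2/16 - 3*s*t/4 + t^3 + 3*t^2/4}; counting standard monomials gives mu = 6. Corank 2; j^3 = 2*(s - 2*t)^3 is a perfect cube, so E-series; the 4-jet and mu = 6 give E_6.

E_{6}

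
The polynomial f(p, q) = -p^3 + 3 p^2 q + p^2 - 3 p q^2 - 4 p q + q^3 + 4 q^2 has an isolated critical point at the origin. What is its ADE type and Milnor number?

Type A2, Milnor number mu = 2.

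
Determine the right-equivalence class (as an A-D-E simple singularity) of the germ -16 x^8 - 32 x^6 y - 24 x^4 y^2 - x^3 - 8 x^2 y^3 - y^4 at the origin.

The Hessian of f at 0 has rank 0. Corank 2; j^3 = -x^3 is a perfect cube, so E-series; the 4-jet and mu = 6 give E_6.

E_{6}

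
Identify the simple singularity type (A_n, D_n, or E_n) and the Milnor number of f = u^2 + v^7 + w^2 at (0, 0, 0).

Type A_{6}, Milnor number mu = 6.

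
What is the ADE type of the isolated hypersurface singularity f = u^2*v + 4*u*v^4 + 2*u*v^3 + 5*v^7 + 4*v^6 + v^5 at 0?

D8

The Hessian of f at 0 has rank 0. Corank 2; j^3 = u^2*v has shape L^2 M (L != M), so D-series; mu = 8 gives D_8.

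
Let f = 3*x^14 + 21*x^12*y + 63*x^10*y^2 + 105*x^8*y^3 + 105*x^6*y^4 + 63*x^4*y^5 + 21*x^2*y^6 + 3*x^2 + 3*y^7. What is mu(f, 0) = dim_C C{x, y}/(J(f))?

The Hessian of f at 0 has rank 1. Corank 1: A-series; mu = 6 gives A_6.

6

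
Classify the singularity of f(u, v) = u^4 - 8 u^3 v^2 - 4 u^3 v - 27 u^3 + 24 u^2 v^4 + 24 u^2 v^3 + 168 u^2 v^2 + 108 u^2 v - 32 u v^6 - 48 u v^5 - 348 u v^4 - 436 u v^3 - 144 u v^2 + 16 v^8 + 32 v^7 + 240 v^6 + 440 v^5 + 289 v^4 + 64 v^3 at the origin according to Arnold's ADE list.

The Hessian of f at 0 is [[0, 0], [0, 0]] with rank 0, so corank 2. A Groebner basis of the Jacobian ideal J(f) in C{u,v} is {u^3 + 4*u^2 - 32*u*v/3 + 64*v^2/9, u^2*v + 10*u^2/3 - 80*u*v/9 + 160*v^2/27, 11*u^2/4 + u*v^2 - 22*u*v/3 + 44*v^2/9, 9*u^2/4 - 6*u*v + v^3 + 4*v^2}; counting standard monomials gives mu = 6. Corank 2; j^3 = -(3*u - 4*v)^3 is a perfect cube, so E-series; the 4-jet and mu = 6 give E_6.

E_{6}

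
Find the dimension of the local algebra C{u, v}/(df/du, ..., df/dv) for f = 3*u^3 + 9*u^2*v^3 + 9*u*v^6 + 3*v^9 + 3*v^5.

The Hessian of f at 0 is [[0, 0], [0, 0]] with rank 0, so corank 2. A Groebner basis of the Jacobian ideal J(f) in C{u,v} is {u^2/2 + u*v^3, v^4, u^3, u^2*v}; counting standard monomials gives mu = 8. Corank 2; j^3 = 3*u^3 is a perfect cube, so E-series; the 5-jet and mu = 8 give E_8.

8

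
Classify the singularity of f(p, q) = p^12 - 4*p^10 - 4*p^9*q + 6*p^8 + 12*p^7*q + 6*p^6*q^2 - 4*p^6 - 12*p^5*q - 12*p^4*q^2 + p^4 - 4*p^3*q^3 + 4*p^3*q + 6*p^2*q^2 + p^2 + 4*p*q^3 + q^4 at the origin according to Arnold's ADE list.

The Hessian of f at 0 is [[2, 0], [0, 0]] with rank 1, so corank 1. A Groebner basis of the Jacobian ideal J(f) in C{p,q} is {q^3, p}; counting standard monomials gives mu = 3. Corank 1: A-series; mu = 3 gives A_3.

A_3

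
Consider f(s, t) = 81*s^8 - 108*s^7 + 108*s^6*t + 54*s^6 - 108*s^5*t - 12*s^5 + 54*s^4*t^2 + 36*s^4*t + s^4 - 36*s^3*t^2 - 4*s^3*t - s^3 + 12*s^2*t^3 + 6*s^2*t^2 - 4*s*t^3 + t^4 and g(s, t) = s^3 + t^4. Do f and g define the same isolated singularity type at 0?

Yes.

The Hessian of f at 0 has rank 0. Corank 2; j^3 = -s^3 is a perfect cube, so E-series; the 4-jet and mu = 6 give E_6. The Hessian of g at 0 has rank 0. Corank 2; j^3 = s^3 is a perfect cube, so E-series; the 4-jet and mu = 6 give E_6. Both have type E_6, hence right-equivalent.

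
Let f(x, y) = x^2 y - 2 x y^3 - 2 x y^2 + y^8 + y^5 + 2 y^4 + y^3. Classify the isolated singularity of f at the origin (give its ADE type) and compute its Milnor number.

The Hessian of f at 0 has rank 0. Corank 2; j^3 = y*(x - y)^2 has shape L^2 M (L != M), so D-series; mu = 9 gives D_9.

Type D_9, Milnor number mu = 9.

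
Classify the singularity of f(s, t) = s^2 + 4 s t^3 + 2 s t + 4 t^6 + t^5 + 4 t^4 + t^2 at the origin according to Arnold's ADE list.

A_{4}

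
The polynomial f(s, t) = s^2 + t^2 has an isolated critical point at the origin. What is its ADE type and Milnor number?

The Hessian of f at 0 has rank 2. Corank 0: nondegenerate Morse point, so A_1.

Type A_1, Milnor number mu = 1.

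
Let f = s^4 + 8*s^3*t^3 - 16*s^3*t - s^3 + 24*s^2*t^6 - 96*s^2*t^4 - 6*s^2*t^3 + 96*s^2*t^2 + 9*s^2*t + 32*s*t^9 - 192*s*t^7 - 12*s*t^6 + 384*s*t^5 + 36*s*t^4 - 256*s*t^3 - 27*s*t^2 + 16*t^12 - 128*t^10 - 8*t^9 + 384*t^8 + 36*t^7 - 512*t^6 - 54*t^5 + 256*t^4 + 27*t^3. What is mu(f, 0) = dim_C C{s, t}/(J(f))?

6

The Hessian of f at 0 has rank 0. Corank 2; j^3 = -(s - 3*t)^3 is a perfect cube, so E-series; the 4-jet and mu = 6 give E_6.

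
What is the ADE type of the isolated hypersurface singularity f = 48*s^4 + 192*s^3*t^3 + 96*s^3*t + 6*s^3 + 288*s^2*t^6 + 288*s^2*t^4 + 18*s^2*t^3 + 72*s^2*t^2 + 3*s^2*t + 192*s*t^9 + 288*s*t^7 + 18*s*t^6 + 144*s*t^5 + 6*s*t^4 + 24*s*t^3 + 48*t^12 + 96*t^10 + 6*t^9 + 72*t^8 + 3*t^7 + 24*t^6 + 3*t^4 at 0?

D_5

The Hessian of f at 0 has rank 0. Corank 2; j^3 = 3*s^2*(2*s + t) has shape L^2 M (L != M), so D-series; mu = 5 gives D_5.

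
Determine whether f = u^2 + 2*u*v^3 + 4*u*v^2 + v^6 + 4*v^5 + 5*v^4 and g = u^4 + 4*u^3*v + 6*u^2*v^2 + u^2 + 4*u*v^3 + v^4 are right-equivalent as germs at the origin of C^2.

The Hessian of f at 0 has rank 1. Corank 1: A-series; mu = 3 gives A_3. The Hessian of g at 0 has rank 1. Corank 1: A-series; mu = 3 gives A_3. Both have type A_3, hence right-equivalent.

Yes.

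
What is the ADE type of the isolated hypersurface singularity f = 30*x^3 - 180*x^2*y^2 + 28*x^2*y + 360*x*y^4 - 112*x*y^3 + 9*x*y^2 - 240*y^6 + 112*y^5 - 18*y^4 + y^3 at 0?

D4

The Hessian of f at 0 is [[0, 0], [0, 0]] with rank 0, so corank 2. A Groebner basis of the Jacobian ideal J(f) in C{x,y} is {y^3, x^2 - 3*y^2/26, x*y + 9*y^2/26}; counting standard monomials gives mu = 4. Corank 2; j^3 = (3*x + y)*(10*x^2 + 6*x*y + y^2) splits into three distinct lines over C (the quadratic factor has nonzero discriminant), so D_4.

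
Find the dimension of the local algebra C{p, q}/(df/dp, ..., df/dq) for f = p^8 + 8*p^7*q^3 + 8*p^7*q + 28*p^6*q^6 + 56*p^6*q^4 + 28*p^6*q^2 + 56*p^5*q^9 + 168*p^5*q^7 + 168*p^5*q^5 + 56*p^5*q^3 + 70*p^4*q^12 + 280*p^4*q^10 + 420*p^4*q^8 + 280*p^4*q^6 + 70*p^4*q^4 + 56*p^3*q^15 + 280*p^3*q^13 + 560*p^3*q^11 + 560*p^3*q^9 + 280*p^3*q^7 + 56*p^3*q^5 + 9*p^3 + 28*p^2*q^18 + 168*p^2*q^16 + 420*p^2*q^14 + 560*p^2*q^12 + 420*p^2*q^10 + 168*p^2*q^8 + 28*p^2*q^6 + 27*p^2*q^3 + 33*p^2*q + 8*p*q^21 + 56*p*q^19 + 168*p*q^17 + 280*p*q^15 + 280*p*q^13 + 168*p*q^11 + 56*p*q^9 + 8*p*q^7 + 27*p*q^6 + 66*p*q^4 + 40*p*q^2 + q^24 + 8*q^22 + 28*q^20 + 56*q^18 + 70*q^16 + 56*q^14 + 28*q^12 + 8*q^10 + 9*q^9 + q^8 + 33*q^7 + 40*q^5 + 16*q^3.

The Hessian of f at 0 has rank 0. Corank 2; j^3 = (p + q)*(3*p + 4*q)^2 has shape L^2 M (L != M), so D-series; mu = 9 gives D_9.

9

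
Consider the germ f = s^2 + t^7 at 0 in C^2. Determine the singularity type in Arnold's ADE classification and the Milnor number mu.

Type A_6, Milnor number mu = 6.

The Hessian of f at 0 has rank 1. Corank 1: A-series; mu = 6 gives A_6.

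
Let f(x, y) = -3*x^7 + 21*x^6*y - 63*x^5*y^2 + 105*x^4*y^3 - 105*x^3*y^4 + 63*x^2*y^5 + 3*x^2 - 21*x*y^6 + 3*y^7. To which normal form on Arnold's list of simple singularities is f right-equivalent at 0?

A6

The Hessian of f at 0 is [[6, 0], [0, 0]] with rank 1, so corank 1. A Groebner basis of the Jacobian ideal J(f) in C{x,y} is {y^6, x}; counting standard monomials gives mu = 6. Corank 1: A-series; mu = 6 gives A_6.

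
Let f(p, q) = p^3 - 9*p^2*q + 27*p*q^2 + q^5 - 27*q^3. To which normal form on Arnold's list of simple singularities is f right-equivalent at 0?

E_8

The Hessian of f at 0 has rank 0. Corank 2; j^3 = (p - 3*q)^3 is a perfect cube, so E-series; the 5-jet and mu = 8 give E_8.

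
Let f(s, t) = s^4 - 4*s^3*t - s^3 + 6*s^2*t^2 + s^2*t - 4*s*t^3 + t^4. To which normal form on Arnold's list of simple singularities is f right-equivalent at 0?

D_{5}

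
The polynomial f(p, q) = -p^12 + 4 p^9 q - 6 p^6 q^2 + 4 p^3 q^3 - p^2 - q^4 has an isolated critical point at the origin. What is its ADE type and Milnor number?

Type A_{3}, Milnor number mu = 3.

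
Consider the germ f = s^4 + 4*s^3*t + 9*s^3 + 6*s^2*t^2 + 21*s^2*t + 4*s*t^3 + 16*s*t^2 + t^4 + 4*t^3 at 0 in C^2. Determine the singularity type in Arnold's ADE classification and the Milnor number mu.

Type D5, Milnor number mu = 5.

The Hessian of f at 0 has rank 0. Corank 2; j^3 = (s + t)*(3*s + 2*t)^2 has shape L^2 M (L != M), so D-series; mu = 5 gives D_5.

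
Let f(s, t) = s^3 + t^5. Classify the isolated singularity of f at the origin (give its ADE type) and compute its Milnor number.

Type E8, Milnor number mu = 8.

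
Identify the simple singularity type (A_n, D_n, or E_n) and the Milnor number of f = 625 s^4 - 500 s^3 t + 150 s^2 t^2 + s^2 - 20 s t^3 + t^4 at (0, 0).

Type A_{3}, Milnor number mu = 3.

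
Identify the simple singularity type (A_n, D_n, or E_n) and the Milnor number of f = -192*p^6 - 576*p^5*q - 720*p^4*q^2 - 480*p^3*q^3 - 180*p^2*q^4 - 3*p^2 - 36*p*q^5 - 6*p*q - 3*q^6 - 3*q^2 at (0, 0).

Type A5, Milnor number mu = 5.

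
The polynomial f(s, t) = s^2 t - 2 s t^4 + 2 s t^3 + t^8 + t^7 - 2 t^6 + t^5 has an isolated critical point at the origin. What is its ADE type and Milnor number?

Type D_9, Milnor number mu = 9.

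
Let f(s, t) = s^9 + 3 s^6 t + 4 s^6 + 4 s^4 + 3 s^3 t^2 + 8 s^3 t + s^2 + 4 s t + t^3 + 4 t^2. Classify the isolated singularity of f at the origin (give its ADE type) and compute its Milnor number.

The Hessian of f at 0 has rank 1. Corank 1: A-series; mu = 2 gives A_2.

Type A2, Milnor number mu = 2.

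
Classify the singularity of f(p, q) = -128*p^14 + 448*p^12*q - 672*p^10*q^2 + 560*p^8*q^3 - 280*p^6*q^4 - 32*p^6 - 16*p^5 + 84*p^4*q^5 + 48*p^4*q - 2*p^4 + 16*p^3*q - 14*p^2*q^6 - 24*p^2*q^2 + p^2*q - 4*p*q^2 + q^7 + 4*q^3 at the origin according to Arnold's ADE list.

D_{8}

The Hessian of f at 0 has rank 0. Corank 2; j^3 = q*(p - 2*q)^2 has shape L^2 M (L != M), so D-series; mu = 8 gives D_8.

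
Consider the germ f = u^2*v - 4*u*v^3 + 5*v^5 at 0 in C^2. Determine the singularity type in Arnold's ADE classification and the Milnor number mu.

Type D_{6}, Milnor number mu = 6.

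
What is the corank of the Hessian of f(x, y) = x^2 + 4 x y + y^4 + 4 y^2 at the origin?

1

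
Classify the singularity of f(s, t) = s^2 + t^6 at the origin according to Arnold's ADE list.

The Hessian of f at 0 is [[2, 0], [0, 0]] with rank 1, so corank 1. A Groebner basis of the Jacobian ideal J(f) in C{s,t} is {t^5, s}; counting standard monomials gives mu = 5. Corank 1: A-series; mu = 5 gives A_5.

A5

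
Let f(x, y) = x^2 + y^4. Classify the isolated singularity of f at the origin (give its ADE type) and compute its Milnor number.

Type A3, Milnor number mu = 3.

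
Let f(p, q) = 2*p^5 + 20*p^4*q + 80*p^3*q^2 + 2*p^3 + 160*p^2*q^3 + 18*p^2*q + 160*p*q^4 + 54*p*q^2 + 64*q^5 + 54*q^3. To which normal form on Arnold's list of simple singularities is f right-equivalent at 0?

The Hessian of f at 0 is [[0, 0], [0, 0]] with rank 0, so corank 2. A Groebner basis of the Jacobian ideal J(f) in C{p,q} is {q^5, p*q^3 + 11*q^4/4, p^2 + 6*p*q + 9*q^2}; counting standard monomials gives mu = 8. Corank 2; j^3 = 2*(p + 3*q)^3 is a perfect cube, so E-series; the 5-jet and mu = 8 give E_8.

E_{8}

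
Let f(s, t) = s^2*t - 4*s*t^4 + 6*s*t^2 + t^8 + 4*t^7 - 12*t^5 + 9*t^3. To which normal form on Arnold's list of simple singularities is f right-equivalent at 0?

D_9

The Hessian of f at 0 has rank 0. Corank 2; j^3 = t*(s + 3*t)^2 has shape L^2 M (L != M), so D-series; mu = 9 gives D_9.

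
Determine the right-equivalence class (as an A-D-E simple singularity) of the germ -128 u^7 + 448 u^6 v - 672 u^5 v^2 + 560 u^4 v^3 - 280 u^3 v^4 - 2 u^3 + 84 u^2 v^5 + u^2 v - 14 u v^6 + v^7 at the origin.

D_8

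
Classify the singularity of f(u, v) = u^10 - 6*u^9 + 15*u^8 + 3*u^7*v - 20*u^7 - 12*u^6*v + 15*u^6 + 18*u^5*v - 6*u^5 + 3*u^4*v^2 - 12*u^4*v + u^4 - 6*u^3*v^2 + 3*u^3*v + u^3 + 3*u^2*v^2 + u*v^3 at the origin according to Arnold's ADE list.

The Hessian of f at 0 has rank 0. Corank 2; j^3 = u^3 is a perfect cube, so E-series; the 4-jet and mu = 7 give E_7.

E7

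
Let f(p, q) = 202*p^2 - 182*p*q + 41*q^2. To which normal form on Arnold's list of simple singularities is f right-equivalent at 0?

The Hessian of f at 0 has rank 2. Corank 0: nondegenerate Morse point, so A_1.

A1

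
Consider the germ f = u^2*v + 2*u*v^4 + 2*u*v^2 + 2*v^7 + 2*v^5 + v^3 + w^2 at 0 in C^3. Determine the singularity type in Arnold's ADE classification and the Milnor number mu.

The Hessian of f at 0 is [[0, 0, 0], [0, 0, 0], [0, 0, 2]] with rank 1, so corank 2. A Groebner basis of the Jacobian ideal J(f) in C{u,v,w} is {-u^2/6 + u*v^3 - 4*u*v/3 - 7*v^2/6, u*v + v^4 + v^2, u^3 - 3*u*v^2 - 2*v^3, u^2*v + 2*u*v^2 + v^3, w}; counting standard monomials gives mu = 8. Corank 2; j^3 = v*(u + v)^2 has shape L^2 M (L != M), so D-series; mu = 8 gives D_8.

Type D_8, Milnor number mu = 8.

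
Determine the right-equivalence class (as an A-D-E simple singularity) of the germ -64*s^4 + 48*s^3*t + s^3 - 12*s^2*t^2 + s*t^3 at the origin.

E7

The Hessian of f at 0 has rank 0. Corank 2; j^3 = s^3 is a perfect cube, so E-series; the 4-jet and mu = 7 give E_7.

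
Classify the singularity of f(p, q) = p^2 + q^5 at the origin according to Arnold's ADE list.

A4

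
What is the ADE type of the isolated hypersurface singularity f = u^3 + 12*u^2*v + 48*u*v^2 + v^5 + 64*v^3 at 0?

The Hessian of f at 0 has rank 0. Corank 2; j^3 = (u + 4*v)^3 is a perfect cube, so E-series; the 5-jet and mu = 8 give E_8.

E8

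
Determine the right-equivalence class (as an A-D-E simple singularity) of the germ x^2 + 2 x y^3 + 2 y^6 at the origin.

A_5

The Hessian of f at 0 has rank 1. Corank 1: A-series; mu = 5 gives A_5.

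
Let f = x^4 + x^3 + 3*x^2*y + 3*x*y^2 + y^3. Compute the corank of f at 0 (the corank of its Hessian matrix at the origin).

2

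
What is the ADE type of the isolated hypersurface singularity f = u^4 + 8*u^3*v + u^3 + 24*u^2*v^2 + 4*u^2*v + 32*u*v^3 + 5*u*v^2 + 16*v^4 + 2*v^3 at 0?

D5

The Hessian of f at 0 is [[0, 0], [0, 0]] with rank 0, so corank 2. A Groebner basis of the Jacobian ideal J(f) in C{u,v} is {u*v^2 + u*v/4 + v^2/4, -u*v/4 + v^3 - v^2/4, u^2 + 3*u*v + 2*v^2}; counting standard monomials gives mu = 5. Corank 2; j^3 = (u + v)^2*(u + 2*v) has shape L^2 M (L != M), so D-series; mu = 5 gives D_5.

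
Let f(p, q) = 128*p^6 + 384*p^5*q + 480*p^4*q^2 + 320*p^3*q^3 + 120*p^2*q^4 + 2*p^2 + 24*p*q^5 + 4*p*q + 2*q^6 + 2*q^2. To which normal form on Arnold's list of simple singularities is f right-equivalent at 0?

A_5

The Hessian of f at 0 has rank 1. Corank 1: A-series; mu = 5 gives A_5.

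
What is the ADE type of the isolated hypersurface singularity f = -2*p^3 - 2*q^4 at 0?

E_6

The Hessian of f at 0 has rank 0. Corank 2; j^3 = -2*p^3 is a perfect cube, so E-series; the 4-jet and mu = 6 give E_6.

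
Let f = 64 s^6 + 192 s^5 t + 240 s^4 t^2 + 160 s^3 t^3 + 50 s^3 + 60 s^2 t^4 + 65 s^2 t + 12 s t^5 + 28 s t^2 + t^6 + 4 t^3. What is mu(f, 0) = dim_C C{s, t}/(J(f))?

7

The Hessian of f at 0 is [[0, 0], [0, 0]] with rank 0, so corank 2. A Groebner basis of the Jacobian ideal J(f) in C{s,t} is {-15625*s*t/12 + t^5 - 3125*t^2/6, s*t^2 + 2*t^3/5, s^2 + 9*s*t/10 + t^2/5}; counting standard monomials gives mu = 7. Corank 2; j^3 = (2*s + t)*(5*s + 2*t)^2 has shape L^2 M (L != M), so D-series; mu = 7 gives D_7.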